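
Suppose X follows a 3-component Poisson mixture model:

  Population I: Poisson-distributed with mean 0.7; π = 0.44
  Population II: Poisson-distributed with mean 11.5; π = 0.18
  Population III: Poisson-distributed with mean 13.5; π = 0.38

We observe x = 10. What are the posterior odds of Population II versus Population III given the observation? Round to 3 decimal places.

0.704

The posterior odds equal the prior odds times the likelihood ratio: (π_i/π_j)·(f_i(x)/f_j(x)).
Evaluate each component's likelihood at the observed value:
  L_I = 3.86555e-09
  L_II = 0.112935
  L_III = 0.0759625
0.0203283 / 0.0288657 ≈ 0.704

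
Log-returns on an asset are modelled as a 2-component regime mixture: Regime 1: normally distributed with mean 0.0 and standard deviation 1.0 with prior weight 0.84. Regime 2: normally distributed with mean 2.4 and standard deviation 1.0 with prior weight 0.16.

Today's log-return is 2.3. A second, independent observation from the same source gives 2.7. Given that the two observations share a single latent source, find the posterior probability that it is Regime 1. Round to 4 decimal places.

P(component k | x) = w_k·f_k(x) / marginal(x), where marginal(x) = Σ_j w_j·f_j(x).
Since both observations come from the same component, the likelihood for component k is f_k(x₁)·f_k(x₂).
  L_1 = [(1/(1.0·√(2π)))·exp(−(2.3−0.0)²/(2·1.0²)) = 0.398942·exp(-2.64500) = 0.028327] × [0.0104209] = 0.000295194
  L_2 = [(1/(1.0·√(2π)))·exp(−(2.3−2.4)²/(2·1.0²)) = 0.398942·exp(-0.00500) = 0.396953] × [0.381388] = 0.151393
Multiply by the mixture weights:
  w_1·L_1 = 0.84 × 0.000295194 = 0.000247963
  w_2·L_2 = 0.16 × 0.151393 = 0.0242229
Denominator: 0.000247963 + 0.0242229 = 0.0244708
So the posterior for Regime 1 is 0.000247963 / 0.0244708 ≈ 0.0101.

0.0101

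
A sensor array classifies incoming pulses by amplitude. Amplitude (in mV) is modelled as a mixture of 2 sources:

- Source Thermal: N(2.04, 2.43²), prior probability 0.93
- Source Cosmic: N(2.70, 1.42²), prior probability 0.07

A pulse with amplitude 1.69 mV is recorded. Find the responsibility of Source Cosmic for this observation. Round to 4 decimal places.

Posterior ∝ prior × likelihood, so P(k | x) ∝ P(Z=k) f_k(x); normalise over all components.
Evaluate each component's likelihood at the observed value:
  p_Thermal = (1/(2.43·√(2π)))·exp(−(1.69−2.04)²/(2·2.43²)) = 0.164174·exp(-0.01037) = 0.16248
  p_Cosmic = (1/(1.42·√(2π)))·exp(−(1.69−2.70)²/(2·1.42²)) = 0.280945·exp(-0.25295) = 0.218156
Unnormalised posteriors:
  P(Z=Thermal)·p_Thermal = 0.93 × 0.16248 = 0.151106
  P(Z=Cosmic)·p_Cosmic = 0.07 × 0.218156 = 0.0152709
Normaliser: 0.151106 + 0.0152709 = 0.166377
So the posterior for Source Cosmic is 0.0152709 / 0.166377 ≈ 0.0918.

0.0918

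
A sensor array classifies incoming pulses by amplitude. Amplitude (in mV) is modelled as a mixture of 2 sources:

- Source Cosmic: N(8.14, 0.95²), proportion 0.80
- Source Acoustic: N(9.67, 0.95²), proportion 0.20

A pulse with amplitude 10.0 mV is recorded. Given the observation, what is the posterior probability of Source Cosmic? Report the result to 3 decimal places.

0.385

The responsibility of component k is π_k f_k(x) divided by Σ_j π_j f_j(x).
Component likelihoods at x = 10.0 mV:
  f_Cosmic = 0.061771
  f_Acoustic = 0.395352
Weight by the priors:
  π_Cosmic·f_Cosmic = 0.80 × 0.061771 = 0.0494168
  π_Acoustic·f_Acoustic = 0.20 × 0.395352 = 0.0790705
Evidence: 0.0494168 + 0.0790705 = 0.128487
P(Source Cosmic | data) = 0.0494168 / 0.128487 ≈ 0.385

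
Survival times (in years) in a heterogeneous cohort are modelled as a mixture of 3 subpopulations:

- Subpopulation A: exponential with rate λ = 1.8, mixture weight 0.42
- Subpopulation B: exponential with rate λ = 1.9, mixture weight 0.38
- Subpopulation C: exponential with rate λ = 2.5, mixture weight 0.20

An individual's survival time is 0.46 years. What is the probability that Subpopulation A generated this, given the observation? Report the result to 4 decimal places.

P(component k | x) = w_k·f_k(x) / marginal(x), where marginal(x) = Σ_j w_j·f_j(x).
Component likelihoods at x = 0.46 years:
  p_A = 1.8·e^(−1.8·0.46) = 1.8·e^(−0.8280) = 0.78646
  p_B = 1.9·e^(−1.9·0.46) = 1.9·e^(−0.8740) = 0.79283
  p_C = 2.5·e^(−2.5·0.46) = 2.5·e^(−1.1500) = 0.791592
Unnormalised posteriors:
  w_A·p_A = 0.42 × 0.78646 = 0.330313
  w_B·p_B = 0.38 × 0.79283 = 0.301276
  w_C·p_C = 0.20 × 0.791592 = 0.158318
Evidence: 0.330313 + 0.301276 + 0.158318 = 0.789907
P(Subpopulation A | 0.46 years) ≈ 0.4182

0.4182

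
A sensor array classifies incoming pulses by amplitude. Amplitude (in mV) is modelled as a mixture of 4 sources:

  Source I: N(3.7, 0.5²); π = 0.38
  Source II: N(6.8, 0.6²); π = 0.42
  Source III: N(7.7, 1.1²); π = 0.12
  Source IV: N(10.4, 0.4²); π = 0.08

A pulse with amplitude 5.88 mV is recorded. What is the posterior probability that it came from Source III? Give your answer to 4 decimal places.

0.1138

Posterior ∝ prior × likelihood, so P(k | x) ∝ π_k f_k(x); normalise over all components.
Evaluate each component's likelihood at the observed value:
  f_I = 5.94371e-05
  f_II = 0.205221
  f_III = 0.0922725
  f_IV = 1.86775e-28
Prior × likelihood for each component:
  π_I·f_I = 0.38 × 5.94371e-05 = 2.25861e-05
  π_II·f_II = 0.42 × 0.205221 = 0.0861928
  π_III·f_III = 0.12 × 0.0922725 = 0.0110727
  π_IV·f_IV = 0.08 × 1.86775e-28 = 1.4942e-29
Denominator: 2.25861e-05 + 0.0861928 + 0.0110727 + 1.4942e-29 = 0.0972881
P(Source III | x) ≈ 0.1138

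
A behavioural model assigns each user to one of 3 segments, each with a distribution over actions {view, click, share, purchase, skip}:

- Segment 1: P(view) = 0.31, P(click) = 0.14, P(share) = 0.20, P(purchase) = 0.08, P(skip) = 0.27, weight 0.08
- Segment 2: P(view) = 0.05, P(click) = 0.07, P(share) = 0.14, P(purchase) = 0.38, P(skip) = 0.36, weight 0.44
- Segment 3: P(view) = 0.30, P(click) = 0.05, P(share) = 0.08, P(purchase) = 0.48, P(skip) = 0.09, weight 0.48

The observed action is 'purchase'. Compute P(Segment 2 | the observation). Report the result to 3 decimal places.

0.414

P(component k | x) = π_k·f_k(x) / marginal(x), where marginal(x) = Σ_j π_j·f_j(x).
Categorical probabilities:
  L_1 = P(purchase | comp) = 0.08
  L_2 = P(purchase | comp) = 0.38
  L_3 = P(purchase | comp) = 0.48
Prior × likelihood for each component:
  π_1·L_1 = 0.08 × 0.08 = 0.0064
  π_2·L_2 = 0.44 × 0.38 = 0.1672
  π_3·L_3 = 0.48 × 0.48 = 0.2304
Evidence: 0.0064 + 0.1672 + 0.2304 = 0.404
So the posterior for Segment 2 is 0.1672 / 0.404 ≈ 0.414.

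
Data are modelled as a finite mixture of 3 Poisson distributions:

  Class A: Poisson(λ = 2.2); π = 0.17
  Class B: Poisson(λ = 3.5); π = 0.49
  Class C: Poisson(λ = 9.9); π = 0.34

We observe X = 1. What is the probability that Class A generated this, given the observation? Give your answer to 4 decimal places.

0.4437

By Bayes' theorem, P(k | x) = π_k f_k(x) / Σ_j π_j f_j(x).
Evaluate each component's likelihood at the observed value:
  p_A = 0.243767
  p_B = 0.105691
  p_C = 0.000496729
Weight by the priors:
  π_A·p_A = 0.17 × 0.243767 = 0.0414404
  π_B·p_B = 0.49 × 0.105691 = 0.0517885
  π_C·p_C = 0.34 × 0.000496729 = 0.000168888
Marginal: 0.0414404 + 0.0517885 + 0.000168888 = 0.0933978
P(Class A | the observation) ≈ 0.4437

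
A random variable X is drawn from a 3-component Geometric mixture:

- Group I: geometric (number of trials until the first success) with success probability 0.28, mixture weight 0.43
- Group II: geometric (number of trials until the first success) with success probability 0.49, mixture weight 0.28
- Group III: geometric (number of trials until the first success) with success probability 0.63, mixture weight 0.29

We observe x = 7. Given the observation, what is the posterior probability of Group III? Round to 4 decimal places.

0.0238

By Bayes' theorem, P(k | x) = π_k f_k(x) / Σ_j π_j f_j(x).
Evaluate each component's likelihood at the observed value:
  p_I = 0.28·(1−0.28)^6 = 0.28·0.139314 = 0.0390079
  p_II = 0.49·(1−0.49)^6 = 0.49·0.0175963 = 0.00862218
  p_III = 0.63·(1−0.63)^6 = 0.63·0.00256573 = 0.00161641
Unnormalised posteriors:
  π_I·p_I = 0.43 × 0.0390079 = 0.0167734
  π_II·p_II = 0.28 × 0.00862218 = 0.00241421
  π_III·p_III = 0.29 × 0.00161641 = 0.000468758
Normaliser: 0.0167734 + 0.00241421 + 0.000468758 = 0.0196564
Responsibility of Group III: 0.000468758 / 0.0196564 ≈ 0.0238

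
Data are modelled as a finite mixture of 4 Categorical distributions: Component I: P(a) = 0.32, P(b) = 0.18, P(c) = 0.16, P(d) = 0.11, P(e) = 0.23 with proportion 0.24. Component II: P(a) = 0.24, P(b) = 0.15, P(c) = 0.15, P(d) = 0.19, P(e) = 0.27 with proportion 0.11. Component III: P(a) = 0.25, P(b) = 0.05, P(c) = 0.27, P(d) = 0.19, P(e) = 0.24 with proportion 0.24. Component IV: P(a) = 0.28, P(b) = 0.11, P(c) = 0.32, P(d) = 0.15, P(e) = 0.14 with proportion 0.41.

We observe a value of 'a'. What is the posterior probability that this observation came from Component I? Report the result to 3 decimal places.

0.276

Posterior ∝ prior × likelihood, so P(k | x) ∝ π_k f_k(x); normalise over all components.
Evaluate each component's likelihood at the observed value:
  f_I = P(a | comp) = 0.32
  f_II = P(a | comp) = 0.24
  f_III = P(a | comp) = 0.25
  f_IV = P(a | comp) = 0.28
Weight by the priors:
  π_I·f_I = 0.24 × 0.32 = 0.0768
  π_II·f_II = 0.11 × 0.24 = 0.0264
  π_III·f_III = 0.24 × 0.25 = 0.06
  π_IV·f_IV = 0.41 × 0.28 = 0.1148
Marginal: 0.0768 + 0.0264 + 0.06 + 0.1148 = 0.278
P(Component I | the observation) ≈ 0.276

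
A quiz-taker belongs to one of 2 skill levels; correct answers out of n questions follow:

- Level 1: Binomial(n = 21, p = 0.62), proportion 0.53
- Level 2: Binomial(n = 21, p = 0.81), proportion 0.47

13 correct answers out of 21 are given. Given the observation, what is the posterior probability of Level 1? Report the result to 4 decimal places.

By Bayes' theorem, P(k | x) = P(Z=k) f_k(x) / Σ_j P(Z=j) f_j(x).
Evaluate each component's likelihood at the observed value:
  f_1 = C(21,13)·0.62^13·0.38^8 = 203490·0.00200029·0.000434779 = 0.176972
  f_2 = C(21,13)·0.81^13·0.19^8 = 203490·0.0646108·1.69836e-06 = 0.0223294
Unnormalised posteriors:
  P(Z=1)·f_1 = 0.53 × 0.176972 = 0.093795
  P(Z=2)·f_2 = 0.47 × 0.0223294 = 0.0104948
Sum: 0.093795 + 0.0104948 = 0.10429
Responsibility of Level 1: 0.093795 / 0.10429 ≈ 0.8994

0.8994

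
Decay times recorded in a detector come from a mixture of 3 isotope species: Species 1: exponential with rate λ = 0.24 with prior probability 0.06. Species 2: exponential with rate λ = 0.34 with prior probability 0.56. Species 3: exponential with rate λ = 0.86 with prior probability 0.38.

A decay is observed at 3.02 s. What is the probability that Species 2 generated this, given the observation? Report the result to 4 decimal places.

Apply Bayes' rule: the posterior for each component is proportional to its prior times its likelihood at x.
Evaluate each component's likelihood at the observed value:
  L_1 = 0.24·e^(−0.24·3.02) = 0.24·e^(−0.7248) = 0.116261
  L_2 = 0.34·e^(−0.34·3.02) = 0.34·e^(−1.0268) = 0.121771
  L_3 = 0.86·e^(−0.86·3.02) = 0.86·e^(−2.5972) = 0.0640544
Prior × likelihood for each component:
  w_1·L_1 = 0.06 × 0.116261 = 0.00697567
  w_2·L_2 = 0.56 × 0.121771 = 0.068192
  w_3·L_3 = 0.38 × 0.0640544 = 0.0243407
Evidence: 0.00697567 + 0.068192 + 0.0243407 = 0.0995083
P(Species 2 | the observation) ≈ 0.6853

0.6853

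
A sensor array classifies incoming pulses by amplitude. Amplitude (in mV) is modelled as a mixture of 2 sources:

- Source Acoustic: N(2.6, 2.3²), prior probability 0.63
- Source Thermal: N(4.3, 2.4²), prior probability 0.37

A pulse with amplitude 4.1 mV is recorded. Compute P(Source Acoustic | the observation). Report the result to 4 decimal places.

Apply Bayes' rule: the posterior for each component is proportional to its prior times its likelihood at x.
Component likelihoods at x = 4.1 mV:
  L_Acoustic = 0.140224
  L_Thermal = 0.16565
Unnormalised posteriors:
  π_Acoustic·L_Acoustic = 0.63 × 0.140224 = 0.0883412
  π_Thermal·L_Thermal = 0.37 × 0.16565 = 0.0612904
Evidence: 0.0883412 + 0.0612904 = 0.149632
P(Source Acoustic | data) = 0.0883412 / 0.149632 ≈ 0.5904

0.5904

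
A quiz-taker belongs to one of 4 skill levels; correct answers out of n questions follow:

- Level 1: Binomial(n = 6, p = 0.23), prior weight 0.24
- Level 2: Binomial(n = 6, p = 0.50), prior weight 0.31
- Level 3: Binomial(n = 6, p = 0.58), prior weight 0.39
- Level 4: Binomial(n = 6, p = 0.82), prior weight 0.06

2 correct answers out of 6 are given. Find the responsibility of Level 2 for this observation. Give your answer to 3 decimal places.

0.361

P(component k | x) = P(Z=k)·f_k(x) / marginal(x), where marginal(x) = Σ_j P(Z=j)·f_j(x).
Binomial probabilities:
  p_1 = 0.278939
  p_2 = 0.234375
  p_3 = 0.157016
  p_4 = 0.0105879
Multiply by the mixture weights:
  P(Z=1)·p_1 = 0.24 × 0.278939 = 0.0669455
  P(Z=2)·p_2 = 0.31 × 0.234375 = 0.0726563
  P(Z=3)·p_3 = 0.39 × 0.157016 = 0.0612363
  P(Z=4)·p_4 = 0.06 × 0.0105879 = 0.000635273
Normaliser: 0.0669455 + 0.0726563 + 0.0612363 + 0.000635273 = 0.201473
P(Level 2 | x) ≈ 0.361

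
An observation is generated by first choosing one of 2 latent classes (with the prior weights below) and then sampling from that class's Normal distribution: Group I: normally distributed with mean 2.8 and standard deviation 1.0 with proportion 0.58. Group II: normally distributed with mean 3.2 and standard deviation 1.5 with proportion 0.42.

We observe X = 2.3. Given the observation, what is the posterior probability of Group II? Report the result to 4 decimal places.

P(component k | x) = w_k·f_k(x) / marginal(x), where marginal(x) = Σ_j w_j·f_j(x).
Normal densities:
  L_I = (1/(1.0·√(2π)))·exp(−(2.3−2.8)²/(2·1.0²)) = 0.398942·exp(-0.12500) = 0.352065
  L_II = (1/(1.5·√(2π)))·exp(−(2.3−3.2)²/(2·1.5²)) = 0.265962·exp(-0.18000) = 0.22215
Weight by the priors:
  w_I·L_I = 0.58 × 0.352065 = 0.204198
  w_II·L_II = 0.42 × 0.22215 = 0.0933029
Evidence: 0.204198 + 0.0933029 = 0.297501
Responsibility of Group II: 0.0933029 / 0.297501 ≈ 0.3136

0.3136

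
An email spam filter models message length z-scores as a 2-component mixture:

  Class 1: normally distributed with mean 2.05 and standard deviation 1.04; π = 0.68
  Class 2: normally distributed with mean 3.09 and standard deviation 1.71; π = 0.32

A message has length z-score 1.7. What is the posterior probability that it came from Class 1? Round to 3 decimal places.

The responsibility of component k is w_k f_k(x) divided by Σ_j w_j f_j(x).
Normal densities:
  f_1 = 0.362479
  f_2 = 0.167662
Prior × likelihood for each component:
  w_1·f_1 = 0.68 × 0.362479 = 0.246486
  w_2·f_2 = 0.32 × 0.167662 = 0.0536517
Marginal: 0.246486 + 0.0536517 = 0.300138
P(Class 1 | the observation) ≈ 0.821

0.821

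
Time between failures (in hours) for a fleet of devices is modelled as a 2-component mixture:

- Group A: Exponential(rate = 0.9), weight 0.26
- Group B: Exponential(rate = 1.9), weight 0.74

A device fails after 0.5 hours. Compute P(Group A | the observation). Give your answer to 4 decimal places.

0.2153

Apply Bayes' rule: the posterior for each component is proportional to its prior times its likelihood at x.
Evaluate each component's likelihood at the observed value:
  L_A = 0.573865
  L_B = 0.734808
Multiply by the mixture weights:
  π_A·L_A = 0.26 × 0.573865 = 0.149205
  π_B·L_B = 0.74 × 0.734808 = 0.543758
Evidence: 0.149205 + 0.543758 = 0.692963
Responsibility of Group A: 0.149205 / 0.692963 ≈ 0.2153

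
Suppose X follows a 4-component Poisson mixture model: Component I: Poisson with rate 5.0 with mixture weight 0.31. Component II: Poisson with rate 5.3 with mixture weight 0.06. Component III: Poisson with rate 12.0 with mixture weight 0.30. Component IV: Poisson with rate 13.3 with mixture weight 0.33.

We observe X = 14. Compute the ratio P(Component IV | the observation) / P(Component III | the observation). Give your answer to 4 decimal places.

Since P(k|x) ∝ π_k f_k(x), the posterior odds are π_i f_i(x) / (π_j f_j(x)).
Component likelihoods at x = 14:
  f_I = 0.000471736
  f_II = 0.00079012
  f_III = 0.0904889
  f_IV = 0.104087
Posterior odds = (π_IV·f_IV) / (π_III·f_III) = (0.33·0.104087) / (0.30·0.0904889) = 0.0343488 / 0.0271467 ≈ 1.2653

1.2653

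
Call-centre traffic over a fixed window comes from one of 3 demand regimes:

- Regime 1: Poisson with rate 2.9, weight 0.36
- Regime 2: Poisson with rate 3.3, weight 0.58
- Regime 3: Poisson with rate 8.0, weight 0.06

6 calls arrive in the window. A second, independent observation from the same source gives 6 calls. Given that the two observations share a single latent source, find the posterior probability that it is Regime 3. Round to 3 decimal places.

Posterior ∝ prior × likelihood, so P(k | x) ∝ π_k f_k(x); normalise over all components.
Since both observations come from the same component, the likelihood for component k is f_k(x₁)·f_k(x₂).
  L_1 = [0.0454571] × [0.0454571] = 0.00206635
  L_2 = [0.0661575] × [0.0661575] = 0.00437682
  L_3 = [0.122138] × [0.122138] = 0.0149177
Unnormalised posteriors:
  π_1·L_1 = 0.36 × 0.00206635 = 0.000743884
  π_2·L_2 = 0.58 × 0.00437682 = 0.00253856
  π_3·L_3 = 0.06 × 0.0149177 = 0.000895065
Evidence: 0.000743884 + 0.00253856 + 0.000895065 = 0.0041775
So the posterior for Regime 3 is 0.000895065 / 0.0041775 ≈ 0.214.

0.214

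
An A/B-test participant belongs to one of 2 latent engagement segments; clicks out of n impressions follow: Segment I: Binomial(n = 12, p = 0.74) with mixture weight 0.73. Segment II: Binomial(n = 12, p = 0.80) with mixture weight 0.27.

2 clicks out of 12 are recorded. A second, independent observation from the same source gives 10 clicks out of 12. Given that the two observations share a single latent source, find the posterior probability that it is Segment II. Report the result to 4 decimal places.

0.0389

The responsibility of component k is π_k f_k(x) divided by Σ_j π_j f_j(x).
Since both observations come from the same component, the likelihood for component k is f_k(x₁)·f_k(x₂).
  p_I = [5.102e-05] × [0.219689] = 1.12085e-05
  p_II = [4.32538e-06] × [0.283468] = 1.2261e-06
Weight by the priors:
  π_I·p_I = 0.73 × 1.12085e-05 = 8.18223e-06
  π_II·p_II = 0.27 × 1.2261e-06 = 3.31048e-07
Sum: 8.18223e-06 + 3.31048e-07 = 8.51328e-06
So the posterior for Segment II is 3.31048e-07 / 8.51328e-06 ≈ 0.0389.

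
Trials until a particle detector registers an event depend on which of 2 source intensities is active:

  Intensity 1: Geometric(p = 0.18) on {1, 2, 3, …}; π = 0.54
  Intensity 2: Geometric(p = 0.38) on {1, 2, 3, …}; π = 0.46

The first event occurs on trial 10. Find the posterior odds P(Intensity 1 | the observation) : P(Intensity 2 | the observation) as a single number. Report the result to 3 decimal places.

Posterior odds = (π_i f_i(x)) / (π_j f_j(x)); the normalising sum cancels.
Component likelihoods at x = 10:
  L_1 = 0.18·(1−0.18)^9 = 0.18·0.16762 = 0.0301715
  L_2 = 0.38·(1−0.38)^9 = 0.38·0.0135371 = 0.00514409
Posterior odds = (π_1·L_1) / (π_2·L_2) = (0.54·0.0301715) / (0.46·0.00514409) = 0.0162926 / 0.00236628 ≈ 6.885

6.885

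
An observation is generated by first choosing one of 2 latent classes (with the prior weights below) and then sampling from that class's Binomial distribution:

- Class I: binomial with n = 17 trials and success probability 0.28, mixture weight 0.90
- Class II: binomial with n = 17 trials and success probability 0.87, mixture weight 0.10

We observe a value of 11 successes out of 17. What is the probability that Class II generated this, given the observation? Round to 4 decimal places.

Apply Bayes' rule: the posterior for each component is proportional to its prior times its likelihood at x.
Evaluate each component's likelihood at the observed value:
  p_I = C(17,11)·0.28^11·0.72^6 = 12376·8.29351e-07·0.139314 = 0.00142993
  p_II = C(17,11)·0.87^11·0.13^6 = 12376·0.216128·4.82681e-06 = 0.0129108
Prior × likelihood for each component:
  π_I·p_I = 0.90 × 0.00142993 = 0.00128693
  π_II·p_II = 0.10 × 0.0129108 = 0.00129108
Denominator: 0.00128693 + 0.00129108 = 0.00257801
P(Class II | x) ≈ 0.5008

0.5008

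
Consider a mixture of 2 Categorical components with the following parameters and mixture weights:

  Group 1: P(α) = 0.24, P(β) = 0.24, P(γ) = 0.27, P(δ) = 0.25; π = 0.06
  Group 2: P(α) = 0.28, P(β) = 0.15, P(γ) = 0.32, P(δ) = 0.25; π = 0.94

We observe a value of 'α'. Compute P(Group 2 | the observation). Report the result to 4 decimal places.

By Bayes' theorem, P(k | x) = P(Z=k) f_k(x) / Σ_j P(Z=j) f_j(x).
Categorical probabilities:
  f_1 = 0.24
  f_2 = 0.28
Weight by the priors:
  P(Z=1)·f_1 = 0.06 × 0.24 = 0.0144
  P(Z=2)·f_2 = 0.94 × 0.28 = 0.2632
Sum: 0.0144 + 0.2632 = 0.2776
P(Group 2 | x) = 0.2632 / 0.2776 ≈ 0.9481

0.9481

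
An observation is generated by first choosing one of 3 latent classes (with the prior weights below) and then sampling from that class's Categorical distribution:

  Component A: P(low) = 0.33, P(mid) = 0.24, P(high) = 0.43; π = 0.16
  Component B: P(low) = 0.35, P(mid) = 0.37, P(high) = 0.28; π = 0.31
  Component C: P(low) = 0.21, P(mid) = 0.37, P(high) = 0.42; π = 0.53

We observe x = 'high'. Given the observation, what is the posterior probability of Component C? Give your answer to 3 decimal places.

The responsibility of component k is P(Z=k) f_k(x) divided by Σ_j P(Z=j) f_j(x).
Component likelihoods at x = 'high':
  L_A = 0.43
  L_B = 0.28
  L_C = 0.42
Unnormalised posteriors:
  P(Z=A)·L_A = 0.16 × 0.43 = 0.0688
  P(Z=B)·L_B = 0.31 × 0.28 = 0.0868
  P(Z=C)·L_C = 0.53 × 0.42 = 0.2226
Sum: 0.0688 + 0.0868 + 0.2226 = 0.3782
P(Component C | 'high') ≈ 0.589

0.589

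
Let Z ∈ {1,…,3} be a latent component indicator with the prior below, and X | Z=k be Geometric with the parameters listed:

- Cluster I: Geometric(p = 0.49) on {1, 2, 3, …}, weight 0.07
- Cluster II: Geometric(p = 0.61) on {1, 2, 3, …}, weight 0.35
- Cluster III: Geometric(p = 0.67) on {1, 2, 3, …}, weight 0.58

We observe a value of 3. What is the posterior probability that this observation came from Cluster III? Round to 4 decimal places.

0.5055

The responsibility of component k is π_k f_k(x) divided by Σ_j π_j f_j(x).
Component likelihoods at x = 3:
  L_I = 0.127449
  L_II = 0.092781
  L_III = 0.072963
Unnormalised posteriors:
  π_I·L_I = 0.07 × 0.127449 = 0.00892143
  π_II·L_II = 0.35 × 0.092781 = 0.0324733
  π_III·L_III = 0.58 × 0.072963 = 0.0423185
Marginal: 0.00892143 + 0.0324733 + 0.0423185 = 0.0837133
P(Cluster III | x) ≈ 0.5055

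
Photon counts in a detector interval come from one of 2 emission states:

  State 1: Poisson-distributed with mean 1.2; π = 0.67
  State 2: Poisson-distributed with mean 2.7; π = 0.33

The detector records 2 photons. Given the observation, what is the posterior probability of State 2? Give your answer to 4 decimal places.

0.3575

By Bayes' theorem, P(k | x) = π_k f_k(x) / Σ_j π_j f_j(x).
Poisson probabilities:
  L_1 = e^(−1.2)·1.2^2/2! = 0.21686
  L_2 = e^(−2.7)·2.7^2/2! = 0.244964
Multiply by the mixture weights:
  π_1·L_1 = 0.67 × 0.21686 = 0.145296
  π_2·L_2 = 0.33 × 0.244964 = 0.0808382
Normaliser: 0.145296 + 0.0808382 = 0.226134
P(State 2 | x) = 0.0808382 / 0.226134 ≈ 0.3575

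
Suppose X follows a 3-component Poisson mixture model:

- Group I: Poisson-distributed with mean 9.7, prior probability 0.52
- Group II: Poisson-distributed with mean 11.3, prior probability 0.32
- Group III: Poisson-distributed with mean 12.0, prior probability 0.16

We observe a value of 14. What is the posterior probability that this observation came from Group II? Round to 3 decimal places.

By Bayes' theorem, P(k | x) = P(Z=k) f_k(x) / Σ_j P(Z=j) f_j(x).
Component likelihoods at x = 14:
  p_I = 0.0458923
  p_II = 0.0785529
  p_III = 0.0904889
Prior × likelihood for each component:
  P(Z=I)·p_I = 0.52 × 0.0458923 = 0.023864
  P(Z=II)·p_II = 0.32 × 0.0785529 = 0.0251369
  P(Z=III)·p_III = 0.16 × 0.0904889 = 0.0144782
Evidence: 0.023864 + 0.0251369 + 0.0144782 = 0.0634791
So the posterior for Group II is 0.0251369 / 0.0634791 ≈ 0.396.

0.396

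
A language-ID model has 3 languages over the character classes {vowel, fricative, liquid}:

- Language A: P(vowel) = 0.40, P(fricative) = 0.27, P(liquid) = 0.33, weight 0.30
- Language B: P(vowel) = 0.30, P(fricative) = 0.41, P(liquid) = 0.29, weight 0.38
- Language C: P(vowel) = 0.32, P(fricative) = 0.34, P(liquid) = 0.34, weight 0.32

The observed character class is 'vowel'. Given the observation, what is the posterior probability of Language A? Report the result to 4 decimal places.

0.3567

By Bayes' theorem, P(k | x) = π_k f_k(x) / Σ_j π_j f_j(x).
Evaluate each component's likelihood at the observed value:
  f_A = 0.4
  f_B = 0.3
  f_C = 0.32
Prior × likelihood for each component:
  π_A·f_A = 0.30 × 0.4 = 0.12
  π_B·f_B = 0.38 × 0.3 = 0.114
  π_C·f_C = 0.32 × 0.32 = 0.1024
Normaliser: 0.12 + 0.114 + 0.1024 = 0.3364
Responsibility of Language A: 0.12 / 0.3364 ≈ 0.3567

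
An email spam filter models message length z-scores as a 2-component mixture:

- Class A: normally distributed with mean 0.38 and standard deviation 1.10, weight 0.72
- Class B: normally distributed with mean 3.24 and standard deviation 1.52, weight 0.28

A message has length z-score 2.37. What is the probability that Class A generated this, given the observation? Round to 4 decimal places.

By Bayes' theorem, P(k | x) = w_k f_k(x) / Σ_j w_j f_j(x).
Normal densities:
  L_A = (1/(1.10·√(2π)))·exp(−(2.37−0.38)²/(2·1.10²)) = 0.362675·exp(-1.63640) = 0.070605
  L_B = (1/(1.52·√(2π)))·exp(−(2.37−3.24)²/(2·1.52²)) = 0.262462·exp(-0.16380) = 0.222806
Prior × likelihood for each component:
  w_A·L_A = 0.72 × 0.070605 = 0.0508356
  w_B·L_B = 0.28 × 0.222806 = 0.0623858
Marginal: 0.0508356 + 0.0623858 = 0.113221
P(Class A | 2.37) = 0.0508356 / 0.113221 ≈ 0.4490

0.4490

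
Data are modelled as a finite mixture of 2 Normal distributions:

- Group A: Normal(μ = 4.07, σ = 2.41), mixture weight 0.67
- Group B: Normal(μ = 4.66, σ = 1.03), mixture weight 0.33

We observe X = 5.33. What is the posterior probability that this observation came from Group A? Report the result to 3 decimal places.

By Bayes' theorem, P(k | x) = π_k f_k(x) / Σ_j π_j f_j(x).
Evaluate each component's likelihood at the observed value:
  f_A = (1/(2.41·√(2π)))·exp(−(5.33−4.07)²/(2·2.41²)) = 0.165536·exp(-0.13667) = 0.14439
  f_B = (1/(1.03·√(2π)))·exp(−(5.33−4.66)²/(2·1.03²)) = 0.387323·exp(-0.21157) = 0.313466
Prior × likelihood for each component:
  π_A·f_A = 0.67 × 0.14439 = 0.0967414
  π_B·f_B = 0.33 × 0.313466 = 0.103444
Sum: 0.0967414 + 0.103444 = 0.200185
P(Group A | 5.33) ≈ 0.483

0.483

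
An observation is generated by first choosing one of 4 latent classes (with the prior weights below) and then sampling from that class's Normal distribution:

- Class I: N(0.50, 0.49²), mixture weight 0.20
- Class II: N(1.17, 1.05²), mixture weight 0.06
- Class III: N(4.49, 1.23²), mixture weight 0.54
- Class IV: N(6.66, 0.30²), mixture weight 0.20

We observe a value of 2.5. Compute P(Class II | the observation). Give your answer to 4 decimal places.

The responsibility of component k is π_k f_k(x) divided by Σ_j π_j f_j(x).
Evaluate each component's likelihood at the observed value:
  f_I = 0.000196382
  f_II = 0.170341
  f_III = 0.0876214
  f_IV = 2.34289e-42
Weight by the priors:
  π_I·f_I = 0.20 × 0.000196382 = 3.92763e-05
  π_II·f_II = 0.06 × 0.170341 = 0.0102205
  π_III·f_III = 0.54 × 0.0876214 = 0.0473155
  π_IV·f_IV = 0.20 × 2.34289e-42 = 4.68578e-43
Sum: 3.92763e-05 + 0.0102205 + 0.0473155 + 4.68578e-43 = 0.0575753
P(Class II | the observation) ≈ 0.1775

0.1775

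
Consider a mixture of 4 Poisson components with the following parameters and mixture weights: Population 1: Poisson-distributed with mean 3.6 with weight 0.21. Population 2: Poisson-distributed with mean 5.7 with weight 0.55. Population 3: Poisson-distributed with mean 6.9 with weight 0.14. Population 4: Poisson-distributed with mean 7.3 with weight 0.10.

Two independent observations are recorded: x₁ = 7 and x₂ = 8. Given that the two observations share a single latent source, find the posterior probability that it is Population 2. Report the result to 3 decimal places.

0.577

The responsibility of component k is w_k f_k(x) divided by Σ_j w_j f_j(x).
Since both observations come from the same component, the likelihood for component k is f_k(x₁)·f_k(x₂).
  L_1 = [e^(−3.6)·3.6^7/7! = 0.0424841] × [0.0191179] = 0.000812206
  L_2 = [e^(−5.7)·5.7^7/7! = 0.129782] × [0.0924698] = 0.0120009
  L_3 = [e^(−6.9)·6.9^7/7! = 0.148895] × [0.128422] = 0.0191215
  L_4 = [e^(−7.3)·7.3^7/7! = 0.148074] × [0.135118] = 0.0200075
Prior × likelihood for each component:
  w_1·L_1 = 0.21 × 0.000812206 = 0.000170563
  w_2·L_2 = 0.55 × 0.0120009 = 0.00660051
  w_3·L_3 = 0.14 × 0.0191215 = 0.00267701
  w_4·L_4 = 0.10 × 0.0200075 = 0.00200075
Normaliser: 0.000170563 + 0.00660051 + 0.00267701 + 0.00200075 = 0.0114488
Responsibility of Population 2: 0.00660051 / 0.0114488 ≈ 0.577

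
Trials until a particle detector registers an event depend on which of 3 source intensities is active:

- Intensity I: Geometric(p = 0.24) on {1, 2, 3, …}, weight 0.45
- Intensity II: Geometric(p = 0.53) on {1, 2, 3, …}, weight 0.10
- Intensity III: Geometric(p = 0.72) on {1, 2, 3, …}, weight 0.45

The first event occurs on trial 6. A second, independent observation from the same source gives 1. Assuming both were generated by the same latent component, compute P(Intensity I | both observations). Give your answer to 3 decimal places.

Apply Bayes' rule: the posterior for each component is proportional to its prior times its likelihood at x.
Since both observations come from the same component, the likelihood for component k is f_k(x₁)·f_k(x₂).
  p_I = [0.0608526] × [0.24] = 0.0146046
  p_II = [0.0121553] × [0.53] = 0.0064423
  p_III = [0.00123915] × [0.72] = 0.000892185
Weight by the priors:
  π_I·p_I = 0.45 × 0.0146046 = 0.00657208
  π_II·p_II = 0.10 × 0.0064423 = 0.00064423
  π_III·p_III = 0.45 × 0.000892185 = 0.000401483
Marginal: 0.00657208 + 0.00064423 + 0.000401483 = 0.0076178
So the posterior for Intensity I is 0.00657208 / 0.0076178 ≈ 0.863.

0.863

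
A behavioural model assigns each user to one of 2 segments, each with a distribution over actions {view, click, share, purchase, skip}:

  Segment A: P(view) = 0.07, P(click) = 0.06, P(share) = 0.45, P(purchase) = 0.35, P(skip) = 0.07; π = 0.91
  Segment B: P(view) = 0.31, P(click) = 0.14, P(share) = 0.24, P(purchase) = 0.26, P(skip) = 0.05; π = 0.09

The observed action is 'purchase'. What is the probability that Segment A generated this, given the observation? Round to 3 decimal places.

Posterior ∝ prior × likelihood, so P(k | x) ∝ P(Z=k) f_k(x); normalise over all components.
Component likelihoods at x = 'purchase':
  p_A = P(purchase | comp) = 0.35
  p_B = P(purchase | comp) = 0.26
Unnormalised posteriors:
  P(Z=A)·p_A = 0.91 × 0.35 = 0.3185
  P(Z=B)·p_B = 0.09 × 0.26 = 0.0234
Marginal: 0.3185 + 0.0234 = 0.3419
P(Segment A | the observation) ≈ 0.932

0.932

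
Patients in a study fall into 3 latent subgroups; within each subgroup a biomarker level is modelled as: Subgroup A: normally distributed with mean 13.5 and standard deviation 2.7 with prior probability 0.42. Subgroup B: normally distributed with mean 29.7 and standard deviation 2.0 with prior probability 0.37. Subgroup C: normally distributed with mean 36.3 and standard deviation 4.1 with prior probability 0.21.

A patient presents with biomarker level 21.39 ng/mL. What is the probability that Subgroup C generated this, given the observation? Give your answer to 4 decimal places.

The responsibility of component k is w_k f_k(x) divided by Σ_j w_j f_j(x).
Component likelihoods at x = 21.39 ng/mL:
  p_A = (1/(2.7·√(2π)))·exp(−(21.39−13.5)²/(2·2.7²)) = 0.147756·exp(-4.26969) = 0.00206654
  p_B = (1/(2.0·√(2π)))·exp(−(21.39−29.7)²/(2·2.0²)) = 0.199471·exp(-8.63201) = 3.55668e-05
  p_C = (1/(4.1·√(2π)))·exp(−(21.39−36.3)²/(2·4.1²)) = 0.097303·exp(-6.61238) = 0.00013074
Weight by the priors:
  w_A·p_A = 0.42 × 0.00206654 = 0.000867945
  w_B·p_B = 0.37 × 3.55668e-05 = 1.31597e-05
  w_C·p_C = 0.21 × 0.00013074 = 2.74553e-05
Denominator: 0.000867945 + 1.31597e-05 + 2.74553e-05 = 0.00090856
P(Subgroup C | x) ≈ 0.0302

0.0302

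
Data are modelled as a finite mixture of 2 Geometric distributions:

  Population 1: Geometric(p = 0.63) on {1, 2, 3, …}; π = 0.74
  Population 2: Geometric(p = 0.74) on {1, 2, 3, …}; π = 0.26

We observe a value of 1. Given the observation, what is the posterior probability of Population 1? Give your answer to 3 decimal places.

P(component k | x) = π_k·f_k(x) / marginal(x), where marginal(x) = Σ_j π_j·f_j(x).
Component likelihoods at x = 1:
  p_1 = 0.63·(1−0.63)^0 = 0.63·1 = 0.63
  p_2 = 0.74·(1−0.74)^0 = 0.74·1 = 0.74
Weight by the priors:
  π_1·p_1 = 0.74 × 0.63 = 0.4662
  π_2·p_2 = 0.26 × 0.74 = 0.1924
Marginal: 0.4662 + 0.1924 = 0.6586
P(Population 1 | data) = 0.4662 / 0.6586 ≈ 0.708

0.708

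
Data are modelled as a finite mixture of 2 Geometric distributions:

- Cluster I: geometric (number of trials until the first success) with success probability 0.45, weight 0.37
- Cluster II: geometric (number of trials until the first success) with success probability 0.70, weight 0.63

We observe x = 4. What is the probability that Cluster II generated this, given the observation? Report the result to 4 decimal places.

By Bayes' theorem, P(k | x) = P(Z=k) f_k(x) / Σ_j P(Z=j) f_j(x).
Evaluate each component's likelihood at the observed value:
  f_I = 0.0748688
  f_II = 0.0189
Weight by the priors:
  P(Z=I)·f_I = 0.37 × 0.0748688 = 0.0277014
  P(Z=II)·f_II = 0.63 × 0.0189 = 0.011907
Normaliser: 0.0277014 + 0.011907 = 0.0396084
P(Cluster II | x) ≈ 0.3006

0.3006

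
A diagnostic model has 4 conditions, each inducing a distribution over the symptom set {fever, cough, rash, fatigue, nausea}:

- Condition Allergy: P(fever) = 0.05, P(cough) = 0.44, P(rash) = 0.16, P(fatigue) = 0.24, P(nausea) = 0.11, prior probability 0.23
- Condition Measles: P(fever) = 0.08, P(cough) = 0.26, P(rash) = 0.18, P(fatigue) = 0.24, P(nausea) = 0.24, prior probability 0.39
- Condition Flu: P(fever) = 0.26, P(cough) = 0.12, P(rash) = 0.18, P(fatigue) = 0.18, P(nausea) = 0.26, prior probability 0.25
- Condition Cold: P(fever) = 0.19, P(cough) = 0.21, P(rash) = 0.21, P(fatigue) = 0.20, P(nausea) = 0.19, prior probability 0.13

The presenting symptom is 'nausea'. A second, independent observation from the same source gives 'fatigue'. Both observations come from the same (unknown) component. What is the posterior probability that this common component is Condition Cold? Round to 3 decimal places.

0.109

By Bayes' theorem, P(k | x) = π_k f_k(x) / Σ_j π_j f_j(x).
Since both observations come from the same component, the likelihood for component k is f_k(x₁)·f_k(x₂).
  L_Allergy = [0.11] × [0.24] = 0.0264
  L_Measles = [0.24] × [0.24] = 0.0576
  L_Flu = [0.26] × [0.18] = 0.0468
  L_Cold = [0.19] × [0.2] = 0.038
Weight by the priors:
  π_Allergy·L_Allergy = 0.23 × 0.0264 = 0.006072
  π_Measles·L_Measles = 0.39 × 0.0576 = 0.022464
  π_Flu·L_Flu = 0.25 × 0.0468 = 0.0117
  π_Cold·L_Cold = 0.13 × 0.038 = 0.00494
Sum: 0.006072 + 0.022464 + 0.0117 + 0.00494 = 0.045176
Responsibility of Condition Cold: 0.00494 / 0.045176 ≈ 0.109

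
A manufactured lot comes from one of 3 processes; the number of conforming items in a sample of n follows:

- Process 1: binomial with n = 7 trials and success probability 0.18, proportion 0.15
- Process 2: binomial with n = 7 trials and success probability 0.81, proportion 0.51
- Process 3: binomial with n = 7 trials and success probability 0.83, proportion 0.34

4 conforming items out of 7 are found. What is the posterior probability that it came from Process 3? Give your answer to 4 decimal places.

0.3323

The responsibility of component k is π_k f_k(x) divided by Σ_j π_j f_j(x).
Component likelihoods at x = 4 conforming items out of 7:
  L_1 = C(7,4)·0.18^4·0.82^3 = 35·0.00104976·0.551368 = 0.0202581
  L_2 = C(7,4)·0.81^4·0.19^3 = 35·0.430467·0.006859 = 0.10334
  L_3 = C(7,4)·0.83^4·0.17^3 = 35·0.474583·0.004913 = 0.081607
Unnormalised posteriors:
  π_1·L_1 = 0.15 × 0.0202581 = 0.00303872
  π_2·L_2 = 0.51 × 0.10334 = 0.0527035
  π_3·L_3 = 0.34 × 0.081607 = 0.0277464
Sum: 0.00303872 + 0.0527035 + 0.0277464 = 0.0834885
So the posterior for Process 3 is 0.0277464 / 0.0834885 ≈ 0.3323.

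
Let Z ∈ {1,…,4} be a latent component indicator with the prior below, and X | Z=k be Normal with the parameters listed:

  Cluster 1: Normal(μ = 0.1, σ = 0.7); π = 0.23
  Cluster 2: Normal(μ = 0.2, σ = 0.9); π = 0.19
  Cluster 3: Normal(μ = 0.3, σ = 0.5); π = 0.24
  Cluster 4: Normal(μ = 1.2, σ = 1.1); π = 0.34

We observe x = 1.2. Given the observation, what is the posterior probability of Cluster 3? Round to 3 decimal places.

Posterior ∝ prior × likelihood, so P(k | x) ∝ π_k f_k(x); normalise over all components.
Component likelihoods at x = 1.2:
  L_1 = 0.165803
  L_2 = 0.239103
  L_3 = 0.1579
  L_4 = 0.362675
Prior × likelihood for each component:
  π_1·L_1 = 0.23 × 0.165803 = 0.0381346
  π_2·L_2 = 0.19 × 0.239103 = 0.0454295
  π_3·L_3 = 0.24 × 0.1579 = 0.0378961
  π_4·L_4 = 0.34 × 0.362675 = 0.123309
Denominator: 0.0381346 + 0.0454295 + 0.0378961 + 0.123309 = 0.24477
P(Cluster 3 | data) = 0.0378961 / 0.24477 ≈ 0.155

0.155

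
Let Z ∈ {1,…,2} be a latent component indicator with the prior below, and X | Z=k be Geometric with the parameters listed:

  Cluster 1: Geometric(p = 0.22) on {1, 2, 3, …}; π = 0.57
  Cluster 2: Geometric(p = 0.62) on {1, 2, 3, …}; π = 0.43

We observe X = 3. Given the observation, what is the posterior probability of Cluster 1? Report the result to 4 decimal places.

P(component k | x) = π_k·f_k(x) / marginal(x), where marginal(x) = Σ_j π_j·f_j(x).
Evaluate each component's likelihood at the observed value:
  p_1 = 0.22·(1−0.22)^2 = 0.22·0.6084 = 0.133848
  p_2 = 0.62·(1−0.62)^2 = 0.62·0.1444 = 0.089528
Prior × likelihood for each component:
  π_1·p_1 = 0.57 × 0.133848 = 0.0762934
  π_2·p_2 = 0.43 × 0.089528 = 0.038497
Marginal: 0.0762934 + 0.038497 = 0.11479
Responsibility of Cluster 1: 0.0762934 / 0.11479 ≈ 0.6646

0.6646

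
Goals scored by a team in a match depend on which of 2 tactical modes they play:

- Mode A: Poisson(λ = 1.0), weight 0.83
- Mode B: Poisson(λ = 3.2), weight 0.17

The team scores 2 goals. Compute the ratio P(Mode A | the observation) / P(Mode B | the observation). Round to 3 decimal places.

4.303

Only the two components matter; the odds are (π_i f_i(x)) / (π_j f_j(x)).
Poisson probabilities:
  p_A = 0.18394
  p_B = 0.208702
Posterior odds = (π_A·p_A) / (π_B·p_B) = (0.83·0.18394) / (0.17·0.208702) = 0.15267 / 0.0354794 ≈ 4.303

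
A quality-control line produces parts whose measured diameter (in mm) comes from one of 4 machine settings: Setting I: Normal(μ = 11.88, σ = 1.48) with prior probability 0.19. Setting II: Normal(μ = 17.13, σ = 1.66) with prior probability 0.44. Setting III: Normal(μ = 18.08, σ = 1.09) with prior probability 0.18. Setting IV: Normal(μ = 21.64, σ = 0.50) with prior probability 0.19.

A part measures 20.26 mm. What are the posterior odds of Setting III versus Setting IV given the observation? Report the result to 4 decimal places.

Posterior odds = (P(Z=i) f_i(x)) / (P(Z=j) f_j(x)); the normalising sum cancels.
Component likelihoods at x = 20.26 mm:
  p_I = 2.94368e-08
  p_II = 0.0406242
  p_III = 0.049533
  p_IV = 0.0176929
Posterior odds = (P(Z=III)·p_III) / (P(Z=IV)·p_IV) = (0.18·0.049533) / (0.19·0.0176929) = 0.00891594 / 0.00336165 ≈ 2.6522

2.6522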